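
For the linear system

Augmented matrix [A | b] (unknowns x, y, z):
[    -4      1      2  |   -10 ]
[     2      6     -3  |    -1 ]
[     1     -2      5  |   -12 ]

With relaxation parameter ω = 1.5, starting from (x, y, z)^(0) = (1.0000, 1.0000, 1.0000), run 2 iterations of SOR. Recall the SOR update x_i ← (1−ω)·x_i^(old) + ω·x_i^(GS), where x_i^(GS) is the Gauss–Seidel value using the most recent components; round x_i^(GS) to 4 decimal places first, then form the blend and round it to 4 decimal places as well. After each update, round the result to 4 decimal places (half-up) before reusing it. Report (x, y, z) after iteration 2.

Iteration 1:
  x: GS value = (-10 - (1)·1.0000 - (2)·1.0000) / (-4) = 3.2500;  x ← (1−ω)·1.0000 + ω·3.2500 = 4.3750
  y: GS value = (-1 - (2)·4.3750 - (-3)·1.0000) / (6) = -1.1250;  y ← (1−ω)·1.0000 + ω·-1.1250 = -2.1875
  z: GS value = (-12 - (1)·4.3750 - (-2)·-2.1875) / (5) = -4.1500;  z ← (1−ω)·1.0000 + ω·-4.1500 = -6.7250
Iteration 2:
  x: GS value = (-10 - (1)·-2.1875 - (2)·-6.7250) / (-4) = -1.4094;  x ← (1−ω)·4.3750 + ω·-1.4094 = -4.3016
  y: GS value = (-1 - (2)·-4.3016 - (-3)·-6.7250) / (6) = -2.0953;  y ← (1−ω)·-2.1875 + ω·-2.0953 = -2.0492
  z: GS value = (-12 - (1)·-4.3016 - (-2)·-2.0492) / (5) = -2.3594;  z ← (1−ω)·-6.7250 + ω·-2.3594 = -0.1766

(-4.3016, -2.0492, -0.1766)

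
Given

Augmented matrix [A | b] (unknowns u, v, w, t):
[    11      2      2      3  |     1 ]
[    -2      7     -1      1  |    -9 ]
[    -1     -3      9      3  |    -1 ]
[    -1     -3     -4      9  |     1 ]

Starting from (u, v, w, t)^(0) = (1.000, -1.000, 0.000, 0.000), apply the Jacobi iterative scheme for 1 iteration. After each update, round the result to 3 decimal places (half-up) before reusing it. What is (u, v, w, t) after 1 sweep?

Iteration 1:
  u = (1 - (2)·-1.000 - (2)·0.000 - (3)·0.000) / (11) = 0.273
  v = (-9 - (-2)·1.000 - (-1)·0.000 - (1)·0.000) / (7) = -1.000
  w = (-1 - (-1)·1.000 - (-3)·-1.000 - (3)·0.000) / (9) = -0.333
  t = (1 - (-1)·1.000 - (-3)·-1.000 - (-4)·0.000) / (9) = -0.111

(0.273, -1.000, -0.333, -0.111)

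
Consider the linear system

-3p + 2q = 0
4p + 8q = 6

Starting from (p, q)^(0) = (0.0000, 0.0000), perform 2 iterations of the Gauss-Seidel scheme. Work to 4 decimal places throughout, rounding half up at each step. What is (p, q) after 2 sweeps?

(0.5000, 0.5000)

Iteration 1:
  p = (0 - (2)·0.0000) / (-3) = 0.0000
  q = (6 - (4)·0.0000) / (8) = 0.7500
Iteration 2:
  p = (0 - (2)·0.7500) / (-3) = 0.5000
  q = (6 - (4)·0.5000) / (8) = 0.5000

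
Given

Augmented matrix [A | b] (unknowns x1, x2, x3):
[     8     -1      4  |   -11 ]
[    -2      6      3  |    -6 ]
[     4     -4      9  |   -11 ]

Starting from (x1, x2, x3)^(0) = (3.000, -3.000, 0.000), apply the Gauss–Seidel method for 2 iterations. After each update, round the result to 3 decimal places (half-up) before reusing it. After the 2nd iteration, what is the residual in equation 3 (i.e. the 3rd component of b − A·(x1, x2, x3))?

Iteration 1:
  x1 = (-11 - (-1)·-3.000 - (4)·0.000) / (8) = -1.750
  x2 = (-6 - (-2)·-1.750 - (3)·0.000) / (6) = -1.583
  x3 = (-11 - (4)·-1.750 - (-4)·-1.583) / (9) = -1.148
Iteration 2:
  x1 = (-11 - (-1)·-1.583 - (4)·-1.148) / (8) = -0.999
  x2 = (-6 - (-2)·-0.999 - (3)·-1.148) / (6) = -0.759
  x3 = (-11 - (4)·-0.999 - (-4)·-0.759) / (9) = -1.116
Residual b − A·x = (0.697, -0.096, 0.004)

0.004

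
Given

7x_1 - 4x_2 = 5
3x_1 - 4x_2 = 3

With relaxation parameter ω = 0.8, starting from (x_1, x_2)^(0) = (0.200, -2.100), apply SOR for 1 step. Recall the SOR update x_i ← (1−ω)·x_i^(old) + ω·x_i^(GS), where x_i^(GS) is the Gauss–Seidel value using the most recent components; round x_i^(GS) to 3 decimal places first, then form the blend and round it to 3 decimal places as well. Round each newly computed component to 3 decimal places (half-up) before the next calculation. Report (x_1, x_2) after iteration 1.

Iteration 1:
  x_1: GS value = (5 - (-4)·-2.100) / (7) = -0.486;  x_1 ← (1−ω)·0.200 + ω·-0.486 = -0.349
  x_2: GS value = (3 - (3)·-0.349) / (-4) = -1.012;  x_2 ← (1−ω)·-2.100 + ω·-1.012 = -1.230

(-0.349, -1.230)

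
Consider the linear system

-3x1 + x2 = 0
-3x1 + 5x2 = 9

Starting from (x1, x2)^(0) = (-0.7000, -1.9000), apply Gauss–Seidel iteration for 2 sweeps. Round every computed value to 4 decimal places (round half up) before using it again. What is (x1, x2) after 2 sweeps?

(0.4733, 2.0840)

Iteration 1:
  x1 = (0 - (1)·-1.9000) / (-3) = -0.6333
  x2 = (9 - (-3)·-0.6333) / (5) = 1.4200
Iteration 2:
  x1 = (0 - (1)·1.4200) / (-3) = 0.4733
  x2 = (9 - (-3)·0.4733) / (5) = 2.0840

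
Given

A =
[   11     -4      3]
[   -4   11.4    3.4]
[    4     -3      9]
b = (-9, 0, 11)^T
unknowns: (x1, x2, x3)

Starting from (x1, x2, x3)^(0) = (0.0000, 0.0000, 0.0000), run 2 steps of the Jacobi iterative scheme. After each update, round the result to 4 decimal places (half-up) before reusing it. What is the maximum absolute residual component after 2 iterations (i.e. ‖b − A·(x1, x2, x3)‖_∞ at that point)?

3.6976

Iteration 1:
  x1 = (-9 - (-4)·0.0000 - (3)·0.0000) / (11) = -0.8182
  x2 = (0 - (-4)·0.0000 - (3.4)·0.0000) / (11.4) = 0.0000
  x3 = (11 - (4)·0.0000 - (-3)·0.0000) / (9) = 1.2222
Iteration 2:
  x1 = (-9 - (-4)·0.0000 - (3)·1.2222) / (11) = -1.1515
  x2 = (0 - (-4)·-0.8182 - (3.4)·1.2222) / (11.4) = -0.6516
  x3 = (11 - (4)·-0.8182 - (-3)·0.0000) / (9) = 1.5859
Residual b − A·x = (-3.6976, -2.5698, -0.6219); ∞-norm = 3.6976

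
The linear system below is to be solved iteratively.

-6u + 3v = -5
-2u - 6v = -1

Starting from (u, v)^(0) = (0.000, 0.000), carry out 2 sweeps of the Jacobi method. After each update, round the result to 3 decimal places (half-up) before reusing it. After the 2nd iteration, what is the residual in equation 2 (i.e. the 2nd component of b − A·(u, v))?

Iteration 1:
  u = (-5 - (3)·0.000) / (-6) = 0.833
  v = (-1 - (-2)·0.000) / (-6) = 0.167
Iteration 2:
  u = (-5 - (3)·0.167) / (-6) = 0.917
  v = (-1 - (-2)·0.833) / (-6) = -0.111
Residual b − A·x = (0.835, 0.168)

0.168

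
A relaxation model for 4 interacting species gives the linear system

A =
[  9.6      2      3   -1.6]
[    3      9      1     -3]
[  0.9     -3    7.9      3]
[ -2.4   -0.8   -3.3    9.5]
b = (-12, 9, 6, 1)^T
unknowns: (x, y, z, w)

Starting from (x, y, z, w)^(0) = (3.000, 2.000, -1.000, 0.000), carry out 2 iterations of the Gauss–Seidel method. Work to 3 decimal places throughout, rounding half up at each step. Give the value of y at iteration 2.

Iteration 1:
  x = (-12 - (2)·2.000 - (3)·-1.000 - (-1.6)·0.000) / (9.6) = -1.354
  y = (9 - (3)·-1.354 - (1)·-1.000 - (-3)·0.000) / (9) = 1.562
  z = (6 - (0.9)·-1.354 - (-3)·1.562 - (3)·0.000) / (7.9) = 1.507
  w = (1 - (-2.4)·-1.354 - (-0.8)·1.562 - (-3.3)·1.507) / (9.5) = 0.418
Iteration 2:
  x = (-12 - (2)·1.562 - (3)·1.507 - (-1.6)·0.418) / (9.6) = -1.977
  y = (9 - (3)·-1.977 - (1)·1.507 - (-3)·0.418) / (9) = 1.631
  z = (6 - (0.9)·-1.977 - (-3)·1.631 - (3)·0.418) / (7.9) = 1.445
  w = (1 - (-2.4)·-1.977 - (-0.8)·1.631 - (-3.3)·1.445) / (9.5) = 0.245

1.631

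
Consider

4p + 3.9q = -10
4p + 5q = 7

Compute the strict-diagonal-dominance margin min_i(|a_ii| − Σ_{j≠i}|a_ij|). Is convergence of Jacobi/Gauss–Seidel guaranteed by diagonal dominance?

0.1

row 1: |4| − (3.9) = 0.1
row 2: |5| − (4) = 1
minimum over rows = 0.1 → strictly diagonally dominant (convergence guaranteed)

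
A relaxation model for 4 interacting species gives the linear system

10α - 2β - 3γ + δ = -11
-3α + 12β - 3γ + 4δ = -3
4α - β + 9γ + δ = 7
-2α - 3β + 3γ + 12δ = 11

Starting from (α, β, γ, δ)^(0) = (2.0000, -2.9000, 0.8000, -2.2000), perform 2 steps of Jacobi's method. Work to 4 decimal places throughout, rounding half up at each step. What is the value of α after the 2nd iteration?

Iteration 1:
  α = (-11 - (-2)·-2.9000 - (-3)·0.8000 - (1)·-2.2000) / (10) = -1.2200
  β = (-3 - (-3)·2.0000 - (-3)·0.8000 - (4)·-2.2000) / (12) = 1.1833
  γ = (7 - (4)·2.0000 - (-1)·-2.9000 - (1)·-2.2000) / (9) = -0.1889
  δ = (11 - (-2)·2.0000 - (-3)·-2.9000 - (3)·0.8000) / (12) = 0.3250
Iteration 2:
  α = (-11 - (-2)·1.1833 - (-3)·-0.1889 - (1)·0.3250) / (10) = -0.9525
  β = (-3 - (-3)·-1.2200 - (-3)·-0.1889 - (4)·0.3250) / (12) = -0.7106
  γ = (7 - (4)·-1.2200 - (-1)·1.1833 - (1)·0.3250) / (9) = 1.4154
  δ = (11 - (-2)·-1.2200 - (-3)·1.1833 - (3)·-0.1889) / (12) = 1.0564

-0.9525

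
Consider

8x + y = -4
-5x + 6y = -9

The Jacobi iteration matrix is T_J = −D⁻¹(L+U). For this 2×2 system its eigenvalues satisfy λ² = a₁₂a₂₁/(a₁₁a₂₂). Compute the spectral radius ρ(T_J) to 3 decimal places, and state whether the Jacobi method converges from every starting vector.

a₁₂a₂₁/(a₁₁a₂₂) = (1)·(-5) / ((8)·(6)) = -0.104167
ρ = √|-0.104167| = √0.104167 = 0.323
ρ < 1, so Jacobi converges

0.323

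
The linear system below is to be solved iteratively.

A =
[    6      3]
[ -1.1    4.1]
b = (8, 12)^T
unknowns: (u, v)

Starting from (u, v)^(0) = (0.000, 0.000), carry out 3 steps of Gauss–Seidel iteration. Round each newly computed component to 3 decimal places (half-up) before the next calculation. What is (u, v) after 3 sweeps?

Iteration 1:
  u = (8 - (3)·0.000) / (6) = 1.333
  v = (12 - (-1.1)·1.333) / (4.1) = 3.284
Iteration 2:
  u = (8 - (3)·3.284) / (6) = -0.309
  v = (12 - (-1.1)·-0.309) / (4.1) = 2.844
Iteration 3:
  u = (8 - (3)·2.844) / (6) = -0.089
  v = (12 - (-1.1)·-0.089) / (4.1) = 2.903

(-0.089, 2.903)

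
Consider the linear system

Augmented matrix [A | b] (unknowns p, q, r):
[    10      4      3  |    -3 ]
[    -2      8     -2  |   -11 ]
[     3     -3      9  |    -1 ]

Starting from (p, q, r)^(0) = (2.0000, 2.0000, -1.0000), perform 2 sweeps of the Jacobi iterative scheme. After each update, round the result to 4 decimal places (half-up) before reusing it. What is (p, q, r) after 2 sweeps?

(0.1833, -1.6028, -0.2194)

Iteration 1:
  p = (-3 - (4)·2.0000 - (3)·-1.0000) / (10) = -0.8000
  q = (-11 - (-2)·2.0000 - (-2)·-1.0000) / (8) = -1.1250
  r = (-1 - (3)·2.0000 - (-3)·2.0000) / (9) = -0.1111
Iteration 2:
  p = (-3 - (4)·-1.1250 - (3)·-0.1111) / (10) = 0.1833
  q = (-11 - (-2)·-0.8000 - (-2)·-0.1111) / (8) = -1.6028
  r = (-1 - (3)·-0.8000 - (-3)·-1.1250) / (9) = -0.2194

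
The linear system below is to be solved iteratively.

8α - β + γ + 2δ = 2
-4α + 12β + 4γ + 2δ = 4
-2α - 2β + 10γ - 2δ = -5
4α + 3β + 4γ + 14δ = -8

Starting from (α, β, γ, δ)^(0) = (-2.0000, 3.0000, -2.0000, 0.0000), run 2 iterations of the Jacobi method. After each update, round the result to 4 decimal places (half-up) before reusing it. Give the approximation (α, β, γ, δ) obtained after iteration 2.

Iteration 1:
  α = (2 - (-1)·3.0000 - (1)·-2.0000 - (2)·0.0000) / (8) = 0.8750
  β = (4 - (-4)·-2.0000 - (4)·-2.0000 - (2)·0.0000) / (12) = 0.3333
  γ = (-5 - (-2)·-2.0000 - (-2)·3.0000 - (-2)·0.0000) / (10) = -0.3000
  δ = (-8 - (4)·-2.0000 - (3)·3.0000 - (4)·-2.0000) / (14) = -0.0714
Iteration 2:
  α = (2 - (-1)·0.3333 - (1)·-0.3000 - (2)·-0.0714) / (8) = 0.3470
  β = (4 - (-4)·0.8750 - (4)·-0.3000 - (2)·-0.0714) / (12) = 0.7369
  γ = (-5 - (-2)·0.8750 - (-2)·0.3333 - (-2)·-0.0714) / (10) = -0.2726
  δ = (-8 - (4)·0.8750 - (3)·0.3333 - (4)·-0.3000) / (14) = -0.8071

(0.3470, 0.7369, -0.2726, -0.8071)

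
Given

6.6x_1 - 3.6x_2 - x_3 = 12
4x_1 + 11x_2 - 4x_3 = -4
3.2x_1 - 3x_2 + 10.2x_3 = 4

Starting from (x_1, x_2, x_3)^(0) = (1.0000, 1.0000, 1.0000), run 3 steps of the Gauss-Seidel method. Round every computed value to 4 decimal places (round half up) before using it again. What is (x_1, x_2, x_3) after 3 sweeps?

Iteration 1:
  x_1 = (12 - (-3.6)·1.0000 - (-1)·1.0000) / (6.6) = 2.5152
  x_2 = (-4 - (4)·2.5152 - (-4)·1.0000) / (11) = -0.9146
  x_3 = (4 - (3.2)·2.5152 - (-3)·-0.9146) / (10.2) = -0.6659
Iteration 2:
  x_1 = (12 - (-3.6)·-0.9146 - (-1)·-0.6659) / (6.6) = 1.2184
  x_2 = (-4 - (4)·1.2184 - (-4)·-0.6659) / (11) = -1.0488
  x_3 = (4 - (3.2)·1.2184 - (-3)·-1.0488) / (10.2) = -0.2986
Iteration 3:
  x_1 = (12 - (-3.6)·-1.0488 - (-1)·-0.2986) / (6.6) = 1.2009
  x_2 = (-4 - (4)·1.2009 - (-4)·-0.2986) / (11) = -0.9089
  x_3 = (4 - (3.2)·1.2009 - (-3)·-0.9089) / (10.2) = -0.2519

(1.2009, -0.9089, -0.2519)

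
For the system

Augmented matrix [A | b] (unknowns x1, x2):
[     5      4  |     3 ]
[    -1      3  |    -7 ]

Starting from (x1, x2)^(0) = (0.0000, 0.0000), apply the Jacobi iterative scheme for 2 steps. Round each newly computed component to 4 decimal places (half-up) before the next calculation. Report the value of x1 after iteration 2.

Iteration 1:
  x1 = (3 - (4)·0.0000) / (5) = 0.6000
  x2 = (-7 - (-1)·0.0000) / (3) = -2.3333
Iteration 2:
  x1 = (3 - (4)·-2.3333) / (5) = 2.4666
  x2 = (-7 - (-1)·0.6000) / (3) = -2.1333

2.4666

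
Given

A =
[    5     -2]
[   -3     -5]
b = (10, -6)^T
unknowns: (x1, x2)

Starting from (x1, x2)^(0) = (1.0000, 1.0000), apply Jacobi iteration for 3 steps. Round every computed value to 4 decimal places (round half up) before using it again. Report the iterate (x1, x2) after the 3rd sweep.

(1.9040, -0.1440)

Iteration 1:
  x1 = (10 - (-2)·1.0000) / (5) = 2.4000
  x2 = (-6 - (-3)·1.0000) / (-5) = 0.6000
Iteration 2:
  x1 = (10 - (-2)·0.6000) / (5) = 2.2400
  x2 = (-6 - (-3)·2.4000) / (-5) = -0.2400
Iteration 3:
  x1 = (10 - (-2)·-0.2400) / (5) = 1.9040
  x2 = (-6 - (-3)·2.2400) / (-5) = -0.1440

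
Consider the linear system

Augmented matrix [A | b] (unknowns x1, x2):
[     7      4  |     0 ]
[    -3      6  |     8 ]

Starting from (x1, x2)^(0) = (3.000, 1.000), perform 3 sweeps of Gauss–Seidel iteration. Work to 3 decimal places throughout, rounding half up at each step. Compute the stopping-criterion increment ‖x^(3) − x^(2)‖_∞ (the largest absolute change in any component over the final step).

Iteration 1:
  x1 = (0 - (4)·1.000) / (7) = -0.571
  x2 = (8 - (-3)·-0.571) / (6) = 1.048
Iteration 2:
  x1 = (0 - (4)·1.048) / (7) = -0.599
  x2 = (8 - (-3)·-0.599) / (6) = 1.034
Iteration 3:
  x1 = (0 - (4)·1.034) / (7) = -0.591
  x2 = (8 - (-3)·-0.591) / (6) = 1.038
Change: (0.008, 0.004) → max |·| = 0.008

0.008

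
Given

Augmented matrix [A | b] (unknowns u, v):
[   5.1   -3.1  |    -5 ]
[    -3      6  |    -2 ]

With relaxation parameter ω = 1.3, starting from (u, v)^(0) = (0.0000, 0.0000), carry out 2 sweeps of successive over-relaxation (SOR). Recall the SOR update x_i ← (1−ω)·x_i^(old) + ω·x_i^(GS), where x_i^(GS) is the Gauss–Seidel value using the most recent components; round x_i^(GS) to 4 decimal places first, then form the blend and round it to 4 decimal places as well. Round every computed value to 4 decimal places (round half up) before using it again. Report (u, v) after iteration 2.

Iteration 1:
  u: GS value = (-5 - (-3.1)·0.0000) / (5.1) = -0.9804;  u ← (1−ω)·0.0000 + ω·-0.9804 = -1.2745
  v: GS value = (-2 - (-3)·-1.2745) / (6) = -0.9706;  v ← (1−ω)·0.0000 + ω·-0.9706 = -1.2618
Iteration 2:
  u: GS value = (-5 - (-3.1)·-1.2618) / (5.1) = -1.7474;  u ← (1−ω)·-1.2745 + ω·-1.7474 = -1.8893
  v: GS value = (-2 - (-3)·-1.8893) / (6) = -1.2780;  v ← (1−ω)·-1.2618 + ω·-1.2780 = -1.2829

(-1.8893, -1.2829)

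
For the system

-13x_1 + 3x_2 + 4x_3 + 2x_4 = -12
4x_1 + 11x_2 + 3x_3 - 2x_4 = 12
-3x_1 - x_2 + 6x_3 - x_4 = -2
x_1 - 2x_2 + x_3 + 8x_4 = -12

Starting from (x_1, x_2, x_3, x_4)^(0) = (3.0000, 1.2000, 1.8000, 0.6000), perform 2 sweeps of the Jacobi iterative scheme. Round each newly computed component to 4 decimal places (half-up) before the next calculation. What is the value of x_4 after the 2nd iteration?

Iteration 1:
  x_1 = (-12 - (3)·1.2000 - (4)·1.8000 - (2)·0.6000) / (-13) = 1.8462
  x_2 = (12 - (4)·3.0000 - (3)·1.8000 - (-2)·0.6000) / (11) = -0.3818
  x_3 = (-2 - (-3)·3.0000 - (-1)·1.2000 - (-1)·0.6000) / (6) = 1.4667
  x_4 = (-12 - (1)·3.0000 - (-2)·1.2000 - (1)·1.8000) / (8) = -1.8000
Iteration 2:
  x_1 = (-12 - (3)·-0.3818 - (4)·1.4667 - (2)·-1.8000) / (-13) = 1.0093
  x_2 = (12 - (4)·1.8462 - (3)·1.4667 - (-2)·-1.8000) / (11) = -0.3077
  x_3 = (-2 - (-3)·1.8462 - (-1)·-0.3818 - (-1)·-1.8000) / (6) = 0.2261
  x_4 = (-12 - (1)·1.8462 - (-2)·-0.3818 - (1)·1.4667) / (8) = -2.0096

-2.0096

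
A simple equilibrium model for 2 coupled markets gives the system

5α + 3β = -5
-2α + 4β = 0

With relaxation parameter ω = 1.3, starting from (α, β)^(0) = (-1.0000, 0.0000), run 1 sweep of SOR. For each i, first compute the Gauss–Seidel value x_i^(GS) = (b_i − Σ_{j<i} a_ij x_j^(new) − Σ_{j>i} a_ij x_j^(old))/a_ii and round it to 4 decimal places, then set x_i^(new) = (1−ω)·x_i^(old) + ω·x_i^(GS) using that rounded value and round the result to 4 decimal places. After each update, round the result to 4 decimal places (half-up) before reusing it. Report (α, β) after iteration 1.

(-1.0000, -0.6500)

Iteration 1:
  α: GS value = (-5 - (3)·0.0000) / (5) = -1.0000;  α ← (1−ω)·-1.0000 + ω·-1.0000 = -1.0000
  β: GS value = (0 - (-2)·-1.0000) / (4) = -0.5000;  β ← (1−ω)·0.0000 + ω·-0.5000 = -0.6500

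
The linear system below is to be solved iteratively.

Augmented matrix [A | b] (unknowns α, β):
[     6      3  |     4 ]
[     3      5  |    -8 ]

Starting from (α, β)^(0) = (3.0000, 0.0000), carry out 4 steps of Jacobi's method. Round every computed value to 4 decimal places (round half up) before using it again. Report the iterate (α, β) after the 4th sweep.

Iteration 1:
  α = (4 - (3)·0.0000) / (6) = 0.6667
  β = (-8 - (3)·3.0000) / (5) = -3.4000
Iteration 2:
  α = (4 - (3)·-3.4000) / (6) = 2.3667
  β = (-8 - (3)·0.6667) / (5) = -2.0000
Iteration 3:
  α = (4 - (3)·-2.0000) / (6) = 1.6667
  β = (-8 - (3)·2.3667) / (5) = -3.0200
Iteration 4:
  α = (4 - (3)·-3.0200) / (6) = 2.1767
  β = (-8 - (3)·1.6667) / (5) = -2.6000

(2.1767, -2.6000)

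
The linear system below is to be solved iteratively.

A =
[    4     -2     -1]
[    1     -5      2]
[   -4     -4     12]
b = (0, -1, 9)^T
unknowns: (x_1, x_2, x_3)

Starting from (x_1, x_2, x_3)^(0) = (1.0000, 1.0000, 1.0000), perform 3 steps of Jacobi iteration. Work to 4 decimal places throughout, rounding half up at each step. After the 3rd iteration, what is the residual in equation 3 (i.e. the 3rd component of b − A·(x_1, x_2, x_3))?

Iteration 1:
  x_1 = (0 - (-2)·1.0000 - (-1)·1.0000) / (4) = 0.7500
  x_2 = (-1 - (1)·1.0000 - (2)·1.0000) / (-5) = 0.8000
  x_3 = (9 - (-4)·1.0000 - (-4)·1.0000) / (12) = 1.4167
Iteration 2:
  x_1 = (0 - (-2)·0.8000 - (-1)·1.4167) / (4) = 0.7542
  x_2 = (-1 - (1)·0.7500 - (2)·1.4167) / (-5) = 0.9167
  x_3 = (9 - (-4)·0.7500 - (-4)·0.8000) / (12) = 1.2667
Iteration 3:
  x_1 = (0 - (-2)·0.9167 - (-1)·1.2667) / (4) = 0.7750
  x_2 = (-1 - (1)·0.7542 - (2)·1.2667) / (-5) = 0.8575
  x_3 = (9 - (-4)·0.7542 - (-4)·0.9167) / (12) = 1.3070
Residual b − A·x = (-0.0780, -0.1015, -0.1540)

-0.1540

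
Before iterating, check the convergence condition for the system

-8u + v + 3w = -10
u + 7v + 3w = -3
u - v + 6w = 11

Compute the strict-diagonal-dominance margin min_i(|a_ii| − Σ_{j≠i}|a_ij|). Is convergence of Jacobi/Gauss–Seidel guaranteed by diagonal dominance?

3

row 1: |-8| − (1+3) = 4
row 2: |7| − (1+3) = 3
row 3: |6| − (1+1) = 4
minimum over rows = 3 → strictly diagonally dominant (convergence guaranteed)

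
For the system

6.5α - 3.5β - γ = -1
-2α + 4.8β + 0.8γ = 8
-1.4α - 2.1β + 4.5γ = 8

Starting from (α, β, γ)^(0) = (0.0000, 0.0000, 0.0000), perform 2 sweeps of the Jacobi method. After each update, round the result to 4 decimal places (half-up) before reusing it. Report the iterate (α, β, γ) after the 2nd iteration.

Iteration 1:
  α = (-1 - (-3.5)·0.0000 - (-1)·0.0000) / (6.5) = -0.1538
  β = (8 - (-2)·0.0000 - (0.8)·0.0000) / (4.8) = 1.6667
  γ = (8 - (-1.4)·0.0000 - (-2.1)·0.0000) / (4.5) = 1.7778
Iteration 2:
  α = (-1 - (-3.5)·1.6667 - (-1)·1.7778) / (6.5) = 1.0171
  β = (8 - (-2)·-0.1538 - (0.8)·1.7778) / (4.8) = 1.3063
  γ = (8 - (-1.4)·-0.1538 - (-2.1)·1.6667) / (4.5) = 2.5077

(1.0171, 1.3063, 2.5077)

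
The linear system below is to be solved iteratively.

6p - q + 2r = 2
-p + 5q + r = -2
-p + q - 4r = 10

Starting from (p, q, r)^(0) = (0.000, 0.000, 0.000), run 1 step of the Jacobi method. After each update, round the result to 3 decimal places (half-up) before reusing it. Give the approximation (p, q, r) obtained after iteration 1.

Iteration 1:
  p = (2 - (-1)·0.000 - (2)·0.000) / (6) = 0.333
  q = (-2 - (-1)·0.000 - (1)·0.000) / (5) = -0.400
  r = (10 - (-1)·0.000 - (1)·0.000) / (-4) = -2.500

(0.333, -0.400, -2.500)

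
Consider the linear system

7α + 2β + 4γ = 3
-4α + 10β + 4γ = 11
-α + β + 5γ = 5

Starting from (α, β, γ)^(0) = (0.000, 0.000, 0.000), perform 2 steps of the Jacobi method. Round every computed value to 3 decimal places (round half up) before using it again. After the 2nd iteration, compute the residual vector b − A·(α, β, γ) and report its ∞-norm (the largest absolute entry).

3.012

Iteration 1:
  α = (3 - (2)·0.000 - (4)·0.000) / (7) = 0.429
  β = (11 - (-4)·0.000 - (4)·0.000) / (10) = 1.100
  γ = (5 - (-1)·0.000 - (1)·0.000) / (5) = 1.000
Iteration 2:
  α = (3 - (2)·1.100 - (4)·1.000) / (7) = -0.457
  β = (11 - (-4)·0.429 - (4)·1.000) / (10) = 0.872
  γ = (5 - (-1)·0.429 - (1)·1.100) / (5) = 0.866
Residual b − A·x = (0.991, -3.012, -0.659); ∞-norm = 3.012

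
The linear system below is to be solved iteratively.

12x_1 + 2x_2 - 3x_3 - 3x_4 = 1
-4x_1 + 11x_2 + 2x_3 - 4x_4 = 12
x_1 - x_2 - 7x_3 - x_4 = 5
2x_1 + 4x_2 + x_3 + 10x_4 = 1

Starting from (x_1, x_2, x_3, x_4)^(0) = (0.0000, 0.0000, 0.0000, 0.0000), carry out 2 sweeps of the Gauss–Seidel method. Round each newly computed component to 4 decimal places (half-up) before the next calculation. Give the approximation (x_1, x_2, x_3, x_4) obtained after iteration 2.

Iteration 1:
  x_1 = (1 - (2)·0.0000 - (-3)·0.0000 - (-3)·0.0000) / (12) = 0.0833
  x_2 = (12 - (-4)·0.0833 - (2)·0.0000 - (-4)·0.0000) / (11) = 1.1212
  x_3 = (5 - (1)·0.0833 - (-1)·1.1212 - (-1)·0.0000) / (-7) = -0.8626
  x_4 = (1 - (2)·0.0833 - (4)·1.1212 - (1)·-0.8626) / (10) = -0.2789
Iteration 2:
  x_1 = (1 - (2)·1.1212 - (-3)·-0.8626 - (-3)·-0.2789) / (12) = -0.3889
  x_2 = (12 - (-4)·-0.3889 - (2)·-0.8626 - (-4)·-0.2789) / (11) = 1.0049
  x_3 = (5 - (1)·-0.3889 - (-1)·1.0049 - (-1)·-0.2789) / (-7) = -0.8736
  x_4 = (1 - (2)·-0.3889 - (4)·1.0049 - (1)·-0.8736) / (10) = -0.1368

(-0.3889, 1.0049, -0.8736, -0.1368)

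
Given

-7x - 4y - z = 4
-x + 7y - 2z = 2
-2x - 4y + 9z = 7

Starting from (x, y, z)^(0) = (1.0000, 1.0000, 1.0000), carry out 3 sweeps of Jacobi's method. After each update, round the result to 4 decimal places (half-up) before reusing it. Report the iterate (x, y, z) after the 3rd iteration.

(-0.9812, 0.3476, 0.7430)

Iteration 1:
  x = (4 - (-4)·1.0000 - (-1)·1.0000) / (-7) = -1.2857
  y = (2 - (-1)·1.0000 - (-2)·1.0000) / (7) = 0.7143
  z = (7 - (-2)·1.0000 - (-4)·1.0000) / (9) = 1.4444
Iteration 2:
  x = (4 - (-4)·0.7143 - (-1)·1.4444) / (-7) = -1.1859
  y = (2 - (-1)·-1.2857 - (-2)·1.4444) / (7) = 0.5147
  z = (7 - (-2)·-1.2857 - (-4)·0.7143) / (9) = 0.8095
Iteration 3:
  x = (4 - (-4)·0.5147 - (-1)·0.8095) / (-7) = -0.9812
  y = (2 - (-1)·-1.1859 - (-2)·0.8095) / (7) = 0.3476
  z = (7 - (-2)·-1.1859 - (-4)·0.5147) / (9) = 0.7430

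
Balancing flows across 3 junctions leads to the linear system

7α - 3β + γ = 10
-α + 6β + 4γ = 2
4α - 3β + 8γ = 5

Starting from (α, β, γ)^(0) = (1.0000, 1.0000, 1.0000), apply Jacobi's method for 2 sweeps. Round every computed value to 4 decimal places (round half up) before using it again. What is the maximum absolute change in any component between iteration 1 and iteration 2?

Iteration 1:
  α = (10 - (-3)·1.0000 - (1)·1.0000) / (7) = 1.7143
  β = (2 - (-1)·1.0000 - (4)·1.0000) / (6) = -0.1667
  γ = (5 - (4)·1.0000 - (-3)·1.0000) / (8) = 0.5000
Iteration 2:
  α = (10 - (-3)·-0.1667 - (1)·0.5000) / (7) = 1.2857
  β = (2 - (-1)·1.7143 - (4)·0.5000) / (6) = 0.2857
  γ = (5 - (4)·1.7143 - (-3)·-0.1667) / (8) = -0.2947
Change: (-0.4286, 0.4524, -0.7947) → max |·| = 0.7947

0.7947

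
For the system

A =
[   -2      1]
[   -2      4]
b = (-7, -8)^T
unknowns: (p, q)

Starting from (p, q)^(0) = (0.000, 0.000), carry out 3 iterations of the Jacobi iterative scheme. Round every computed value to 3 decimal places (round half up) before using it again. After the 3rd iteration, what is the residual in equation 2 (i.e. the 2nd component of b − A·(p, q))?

1.750

Iteration 1:
  p = (-7 - (1)·0.000) / (-2) = 3.500
  q = (-8 - (-2)·0.000) / (4) = -2.000
Iteration 2:
  p = (-7 - (1)·-2.000) / (-2) = 2.500
  q = (-8 - (-2)·3.500) / (4) = -0.250
Iteration 3:
  p = (-7 - (1)·-0.250) / (-2) = 3.375
  q = (-8 - (-2)·2.500) / (4) = -0.750
Residual b − A·x = (0.500, 1.750)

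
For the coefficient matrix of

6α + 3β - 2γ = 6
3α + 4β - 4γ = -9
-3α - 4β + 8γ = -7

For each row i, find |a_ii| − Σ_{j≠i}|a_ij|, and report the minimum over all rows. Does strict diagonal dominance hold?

-3

row 1: |6| − (3+2) = 1
row 2: |4| − (3+4) = -3
row 3: |8| − (3+4) = 1
minimum over rows = -3 → not strictly diagonally dominant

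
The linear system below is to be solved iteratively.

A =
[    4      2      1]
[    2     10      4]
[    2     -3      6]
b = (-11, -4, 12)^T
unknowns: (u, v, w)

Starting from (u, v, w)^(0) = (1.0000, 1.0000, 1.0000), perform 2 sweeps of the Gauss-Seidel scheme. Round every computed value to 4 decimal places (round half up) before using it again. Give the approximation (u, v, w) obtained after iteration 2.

(-3.4792, -0.9508, 2.6843)

Iteration 1:
  u = (-11 - (2)·1.0000 - (1)·1.0000) / (4) = -3.5000
  v = (-4 - (2)·-3.5000 - (4)·1.0000) / (10) = -0.1000
  w = (12 - (2)·-3.5000 - (-3)·-0.1000) / (6) = 3.1167
Iteration 2:
  u = (-11 - (2)·-0.1000 - (1)·3.1167) / (4) = -3.4792
  v = (-4 - (2)·-3.4792 - (4)·3.1167) / (10) = -0.9508
  w = (12 - (2)·-3.4792 - (-3)·-0.9508) / (6) = 2.6843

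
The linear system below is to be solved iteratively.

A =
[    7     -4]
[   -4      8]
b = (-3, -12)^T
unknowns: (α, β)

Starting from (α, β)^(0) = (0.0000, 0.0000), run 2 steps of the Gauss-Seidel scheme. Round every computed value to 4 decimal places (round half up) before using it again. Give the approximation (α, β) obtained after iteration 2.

Iteration 1:
  α = (-3 - (-4)·0.0000) / (7) = -0.4286
  β = (-12 - (-4)·-0.4286) / (8) = -1.7143
Iteration 2:
  α = (-3 - (-4)·-1.7143) / (7) = -1.4082
  β = (-12 - (-4)·-1.4082) / (8) = -2.2041

(-1.4082, -2.2041)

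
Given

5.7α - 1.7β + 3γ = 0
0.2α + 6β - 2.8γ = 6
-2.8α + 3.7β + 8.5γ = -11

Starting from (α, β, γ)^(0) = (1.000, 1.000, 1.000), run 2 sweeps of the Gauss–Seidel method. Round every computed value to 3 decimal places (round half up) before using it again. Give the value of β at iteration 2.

Iteration 1:
  α = (0 - (-1.7)·1.000 - (3)·1.000) / (5.7) = -0.228
  β = (6 - (0.2)·-0.228 - (-2.8)·1.000) / (6) = 1.474
  γ = (-11 - (-2.8)·-0.228 - (3.7)·1.474) / (8.5) = -2.011
Iteration 2:
  α = (0 - (-1.7)·1.474 - (3)·-2.011) / (5.7) = 1.498
  β = (6 - (0.2)·1.498 - (-2.8)·-2.011) / (6) = 0.012
  γ = (-11 - (-2.8)·1.498 - (3.7)·0.012) / (8.5) = -0.806

0.012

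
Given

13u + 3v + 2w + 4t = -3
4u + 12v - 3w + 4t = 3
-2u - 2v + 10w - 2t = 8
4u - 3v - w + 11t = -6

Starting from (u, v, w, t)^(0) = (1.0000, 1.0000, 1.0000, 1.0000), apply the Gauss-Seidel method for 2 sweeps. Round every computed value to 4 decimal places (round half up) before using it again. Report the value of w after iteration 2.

Iteration 1:
  u = (-3 - (3)·1.0000 - (2)·1.0000 - (4)·1.0000) / (13) = -0.9231
  v = (3 - (4)·-0.9231 - (-3)·1.0000 - (4)·1.0000) / (12) = 0.4744
  w = (8 - (-2)·-0.9231 - (-2)·0.4744 - (-2)·1.0000) / (10) = 0.9103
  t = (-6 - (4)·-0.9231 - (-3)·0.4744 - (-1)·0.9103) / (11) = 0.0024
Iteration 2:
  u = (-3 - (3)·0.4744 - (2)·0.9103 - (4)·0.0024) / (13) = -0.4810
  v = (3 - (4)·-0.4810 - (-3)·0.9103 - (4)·0.0024) / (12) = 0.6371
  w = (8 - (-2)·-0.4810 - (-2)·0.6371 - (-2)·0.0024) / (10) = 0.8317
  t = (-6 - (4)·-0.4810 - (-3)·0.6371 - (-1)·0.8317) / (11) = -0.1212

0.8317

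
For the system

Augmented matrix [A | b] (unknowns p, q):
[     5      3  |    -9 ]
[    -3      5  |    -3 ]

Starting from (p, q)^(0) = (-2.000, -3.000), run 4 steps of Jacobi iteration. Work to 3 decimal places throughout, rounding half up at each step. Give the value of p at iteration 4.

Iteration 1:
  p = (-9 - (3)·-3.000) / (5) = 0.000
  q = (-3 - (-3)·-2.000) / (5) = -1.800
Iteration 2:
  p = (-9 - (3)·-1.800) / (5) = -0.720
  q = (-3 - (-3)·0.000) / (5) = -0.600
Iteration 3:
  p = (-9 - (3)·-0.600) / (5) = -1.440
  q = (-3 - (-3)·-0.720) / (5) = -1.032
Iteration 4:
  p = (-9 - (3)·-1.032) / (5) = -1.181
  q = (-3 - (-3)·-1.440) / (5) = -1.464

-1.181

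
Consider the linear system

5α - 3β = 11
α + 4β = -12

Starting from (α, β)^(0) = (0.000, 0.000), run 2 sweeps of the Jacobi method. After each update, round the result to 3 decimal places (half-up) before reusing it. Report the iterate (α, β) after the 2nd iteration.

(0.400, -3.550)

Iteration 1:
  α = (11 - (-3)·0.000) / (5) = 2.200
  β = (-12 - (1)·0.000) / (4) = -3.000
Iteration 2:
  α = (11 - (-3)·-3.000) / (5) = 0.400
  β = (-12 - (1)·2.200) / (4) = -3.550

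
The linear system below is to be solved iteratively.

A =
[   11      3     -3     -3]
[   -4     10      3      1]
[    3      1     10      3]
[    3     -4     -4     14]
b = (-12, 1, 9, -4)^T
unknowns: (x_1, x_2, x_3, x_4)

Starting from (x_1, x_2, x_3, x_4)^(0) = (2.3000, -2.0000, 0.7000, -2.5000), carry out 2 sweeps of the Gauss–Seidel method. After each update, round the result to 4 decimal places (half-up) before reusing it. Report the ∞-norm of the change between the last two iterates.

1.0407

Iteration 1:
  x_1 = (-12 - (3)·-2.0000 - (-3)·0.7000 - (-3)·-2.5000) / (11) = -1.0364
  x_2 = (1 - (-4)·-1.0364 - (3)·0.7000 - (1)·-2.5000) / (10) = -0.2746
  x_3 = (9 - (3)·-1.0364 - (1)·-0.2746 - (3)·-2.5000) / (10) = 1.9884
  x_4 = (-4 - (3)·-1.0364 - (-4)·-0.2746 - (-4)·1.9884) / (14) = 0.4260
Iteration 2:
  x_1 = (-12 - (3)·-0.2746 - (-3)·1.9884 - (-3)·0.4260) / (11) = -0.3575
  x_2 = (1 - (-4)·-0.3575 - (3)·1.9884 - (1)·0.4260) / (10) = -0.6821
  x_3 = (9 - (3)·-0.3575 - (1)·-0.6821 - (3)·0.4260) / (10) = 0.9477
  x_4 = (-4 - (3)·-0.3575 - (-4)·-0.6821 - (-4)·0.9477) / (14) = -0.1332
Change: (0.6789, -0.4075, -1.0407, -0.5592) → max |·| = 1.0407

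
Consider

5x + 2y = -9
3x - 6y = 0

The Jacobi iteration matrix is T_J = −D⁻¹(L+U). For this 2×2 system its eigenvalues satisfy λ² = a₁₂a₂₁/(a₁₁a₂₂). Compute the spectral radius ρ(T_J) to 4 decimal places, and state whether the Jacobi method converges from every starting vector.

a₁₂a₂₁/(a₁₁a₂₂) = (2)·(3) / ((5)·(-6)) = -0.200000
ρ = √|-0.200000| = √0.200000 = 0.4472
ρ < 1, so Jacobi converges

0.4472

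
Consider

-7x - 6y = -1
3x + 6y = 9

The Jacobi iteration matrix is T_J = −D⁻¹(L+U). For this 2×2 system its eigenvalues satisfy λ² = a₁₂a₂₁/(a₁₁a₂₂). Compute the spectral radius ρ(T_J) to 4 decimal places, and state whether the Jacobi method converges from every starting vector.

0.6547

a₁₂a₂₁/(a₁₁a₂₂) = (-6)·(3) / ((-7)·(6)) = 0.428571
ρ = √|0.428571| = √0.428571 = 0.6547
ρ < 1, so Jacobi converges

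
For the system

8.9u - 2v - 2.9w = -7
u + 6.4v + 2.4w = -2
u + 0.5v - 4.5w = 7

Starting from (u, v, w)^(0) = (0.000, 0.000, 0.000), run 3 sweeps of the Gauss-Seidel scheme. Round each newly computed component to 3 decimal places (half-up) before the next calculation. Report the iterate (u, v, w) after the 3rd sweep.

Iteration 1:
  u = (-7 - (-2)·0.000 - (-2.9)·0.000) / (8.9) = -0.787
  v = (-2 - (1)·-0.787 - (2.4)·0.000) / (6.4) = -0.190
  w = (7 - (1)·-0.787 - (0.5)·-0.190) / (-4.5) = -1.752
Iteration 2:
  u = (-7 - (-2)·-0.190 - (-2.9)·-1.752) / (8.9) = -1.400
  v = (-2 - (1)·-1.400 - (2.4)·-1.752) / (6.4) = 0.563
  w = (7 - (1)·-1.400 - (0.5)·0.563) / (-4.5) = -1.804
Iteration 3:
  u = (-7 - (-2)·0.563 - (-2.9)·-1.804) / (8.9) = -1.248
  v = (-2 - (1)·-1.248 - (2.4)·-1.804) / (6.4) = 0.559
  w = (7 - (1)·-1.248 - (0.5)·0.559) / (-4.5) = -1.771

(-1.248, 0.559, -1.771)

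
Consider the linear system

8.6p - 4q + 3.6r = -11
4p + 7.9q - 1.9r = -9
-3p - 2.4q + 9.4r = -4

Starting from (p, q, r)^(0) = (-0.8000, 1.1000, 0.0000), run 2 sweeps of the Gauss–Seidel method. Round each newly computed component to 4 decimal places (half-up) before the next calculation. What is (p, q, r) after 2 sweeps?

(-1.2674, -0.7049, -1.0100)

Iteration 1:
  p = (-11 - (-4)·1.1000 - (3.6)·0.0000) / (8.6) = -0.7674
  q = (-9 - (4)·-0.7674 - (-1.9)·0.0000) / (7.9) = -0.7507
  r = (-4 - (-3)·-0.7674 - (-2.4)·-0.7507) / (9.4) = -0.8621
Iteration 2:
  p = (-11 - (-4)·-0.7507 - (3.6)·-0.8621) / (8.6) = -1.2674
  q = (-9 - (4)·-1.2674 - (-1.9)·-0.8621) / (7.9) = -0.7049
  r = (-4 - (-3)·-1.2674 - (-2.4)·-0.7049) / (9.4) = -1.0100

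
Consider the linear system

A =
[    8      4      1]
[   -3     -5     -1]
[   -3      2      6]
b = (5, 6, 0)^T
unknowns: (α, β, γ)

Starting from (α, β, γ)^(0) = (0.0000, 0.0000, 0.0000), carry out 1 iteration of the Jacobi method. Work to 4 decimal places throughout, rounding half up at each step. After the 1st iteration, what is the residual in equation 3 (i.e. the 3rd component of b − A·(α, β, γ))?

Iteration 1:
  α = (5 - (4)·0.0000 - (1)·0.0000) / (8) = 0.6250
  β = (6 - (-3)·0.0000 - (-1)·0.0000) / (-5) = -1.2000
  γ = (0 - (-3)·0.0000 - (2)·0.0000) / (6) = 0.0000
Residual b − A·x = (4.8000, 1.8750, 4.2750)

4.2750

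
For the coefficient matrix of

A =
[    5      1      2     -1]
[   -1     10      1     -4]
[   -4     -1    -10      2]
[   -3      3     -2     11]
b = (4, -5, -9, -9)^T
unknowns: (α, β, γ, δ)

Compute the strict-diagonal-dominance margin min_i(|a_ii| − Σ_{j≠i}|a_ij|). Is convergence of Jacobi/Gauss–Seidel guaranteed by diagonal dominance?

row 1: |5| − (1+2+1) = 1
row 2: |10| − (1+1+4) = 4
row 3: |-10| − (4+1+2) = 3
row 4: |11| − (3+3+2) = 3
minimum over rows = 1 → strictly diagonally dominant (convergence guaranteed)

1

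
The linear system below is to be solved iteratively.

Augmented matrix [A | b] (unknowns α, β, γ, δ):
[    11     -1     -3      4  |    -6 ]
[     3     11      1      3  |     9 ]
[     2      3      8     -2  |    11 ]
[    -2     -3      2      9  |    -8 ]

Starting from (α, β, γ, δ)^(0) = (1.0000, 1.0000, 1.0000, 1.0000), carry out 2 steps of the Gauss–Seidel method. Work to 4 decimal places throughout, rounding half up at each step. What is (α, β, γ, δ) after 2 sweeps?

(0.3463, 0.8978, 0.6642, -0.6603)

Iteration 1:
  α = (-6 - (-1)·1.0000 - (-3)·1.0000 - (4)·1.0000) / (11) = -0.5455
  β = (9 - (3)·-0.5455 - (1)·1.0000 - (3)·1.0000) / (11) = 0.6033
  γ = (11 - (2)·-0.5455 - (3)·0.6033 - (-2)·1.0000) / (8) = 1.5351
  δ = (-8 - (-2)·-0.5455 - (-3)·0.6033 - (2)·1.5351) / (9) = -1.1501
Iteration 2:
  α = (-6 - (-1)·0.6033 - (-3)·1.5351 - (4)·-1.1501) / (11) = 0.3463
  β = (9 - (3)·0.3463 - (1)·1.5351 - (3)·-1.1501) / (11) = 0.8978
  γ = (11 - (2)·0.3463 - (3)·0.8978 - (-2)·-1.1501) / (8) = 0.6642
  δ = (-8 - (-2)·0.3463 - (-3)·0.8978 - (2)·0.6642) / (9) = -0.6603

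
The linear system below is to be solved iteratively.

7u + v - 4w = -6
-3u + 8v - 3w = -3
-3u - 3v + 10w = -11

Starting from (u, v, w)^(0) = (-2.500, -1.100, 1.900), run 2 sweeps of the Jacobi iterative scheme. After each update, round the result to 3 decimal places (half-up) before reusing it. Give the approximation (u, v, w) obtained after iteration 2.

(-2.017, -1.048, -1.164)

Iteration 1:
  u = (-6 - (1)·-1.100 - (-4)·1.900) / (7) = 0.386
  v = (-3 - (-3)·-2.500 - (-3)·1.900) / (8) = -0.600
  w = (-11 - (-3)·-2.500 - (-3)·-1.100) / (10) = -2.180
Iteration 2:
  u = (-6 - (1)·-0.600 - (-4)·-2.180) / (7) = -2.017
  v = (-3 - (-3)·0.386 - (-3)·-2.180) / (8) = -1.048
  w = (-11 - (-3)·0.386 - (-3)·-0.600) / (10) = -1.164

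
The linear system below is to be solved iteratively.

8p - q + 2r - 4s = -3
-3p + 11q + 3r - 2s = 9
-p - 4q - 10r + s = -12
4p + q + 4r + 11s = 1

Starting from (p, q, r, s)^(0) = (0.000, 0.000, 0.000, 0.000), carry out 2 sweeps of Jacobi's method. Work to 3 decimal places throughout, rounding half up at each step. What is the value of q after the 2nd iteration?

0.405

Iteration 1:
  p = (-3 - (-1)·0.000 - (2)·0.000 - (-4)·0.000) / (8) = -0.375
  q = (9 - (-3)·0.000 - (3)·0.000 - (-2)·0.000) / (11) = 0.818
  r = (-12 - (-1)·0.000 - (-4)·0.000 - (1)·0.000) / (-10) = 1.200
  s = (1 - (4)·0.000 - (1)·0.000 - (4)·0.000) / (11) = 0.091
Iteration 2:
  p = (-3 - (-1)·0.818 - (2)·1.200 - (-4)·0.091) / (8) = -0.527
  q = (9 - (-3)·-0.375 - (3)·1.200 - (-2)·0.091) / (11) = 0.405
  r = (-12 - (-1)·-0.375 - (-4)·0.818 - (1)·0.091) / (-10) = 0.919
  s = (1 - (4)·-0.375 - (1)·0.818 - (4)·1.200) / (11) = -0.283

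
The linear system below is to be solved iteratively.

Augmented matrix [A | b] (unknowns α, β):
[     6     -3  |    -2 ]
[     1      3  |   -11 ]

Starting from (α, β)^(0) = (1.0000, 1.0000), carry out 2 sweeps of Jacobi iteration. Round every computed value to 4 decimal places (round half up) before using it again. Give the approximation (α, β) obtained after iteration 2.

Iteration 1:
  α = (-2 - (-3)·1.0000) / (6) = 0.1667
  β = (-11 - (1)·1.0000) / (3) = -4.0000
Iteration 2:
  α = (-2 - (-3)·-4.0000) / (6) = -2.3333
  β = (-11 - (1)·0.1667) / (3) = -3.7222

(-2.3333, -3.7222)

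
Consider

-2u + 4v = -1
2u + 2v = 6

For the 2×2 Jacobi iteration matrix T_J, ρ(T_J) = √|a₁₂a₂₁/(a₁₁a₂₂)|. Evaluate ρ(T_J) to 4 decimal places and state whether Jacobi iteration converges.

1.4142

a₁₂a₂₁/(a₁₁a₂₂) = (4)·(2) / ((-2)·(2)) = -2.000000
ρ = √|-2.000000| = √2.000000 = 1.4142
ρ > 1, so Jacobi diverges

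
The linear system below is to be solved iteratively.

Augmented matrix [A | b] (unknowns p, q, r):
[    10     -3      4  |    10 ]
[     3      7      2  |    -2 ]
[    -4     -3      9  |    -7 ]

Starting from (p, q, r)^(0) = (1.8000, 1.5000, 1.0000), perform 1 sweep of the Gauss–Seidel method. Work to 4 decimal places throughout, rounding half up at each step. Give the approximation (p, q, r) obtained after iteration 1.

(1.0500, -1.0214, -0.6516)

Iteration 1:
  p = (10 - (-3)·1.5000 - (4)·1.0000) / (10) = 1.0500
  q = (-2 - (3)·1.0500 - (2)·1.0000) / (7) = -1.0214
  r = (-7 - (-4)·1.0500 - (-3)·-1.0214) / (9) = -0.6516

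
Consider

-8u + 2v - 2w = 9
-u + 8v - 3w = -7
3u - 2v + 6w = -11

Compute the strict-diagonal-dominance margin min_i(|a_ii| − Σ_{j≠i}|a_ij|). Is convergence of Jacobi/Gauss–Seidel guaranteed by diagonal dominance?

1

row 1: |-8| − (2+2) = 4
row 2: |8| − (1+3) = 4
row 3: |6| − (3+2) = 1
minimum over rows = 1 → strictly diagonally dominant (convergence guaranteed)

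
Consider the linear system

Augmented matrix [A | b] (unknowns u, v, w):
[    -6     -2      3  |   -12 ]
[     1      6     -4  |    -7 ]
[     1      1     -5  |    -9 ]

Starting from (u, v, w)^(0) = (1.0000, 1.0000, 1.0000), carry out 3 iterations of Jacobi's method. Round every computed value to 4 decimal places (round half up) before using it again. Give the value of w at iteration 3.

Iteration 1:
  u = (-12 - (-2)·1.0000 - (3)·1.0000) / (-6) = 2.1667
  v = (-7 - (1)·1.0000 - (-4)·1.0000) / (6) = -0.6667
  w = (-9 - (1)·1.0000 - (1)·1.0000) / (-5) = 2.2000
Iteration 2:
  u = (-12 - (-2)·-0.6667 - (3)·2.2000) / (-6) = 3.3222
  v = (-7 - (1)·2.1667 - (-4)·2.2000) / (6) = -0.0611
  w = (-9 - (1)·2.1667 - (1)·-0.6667) / (-5) = 2.1000
Iteration 3:
  u = (-12 - (-2)·-0.0611 - (3)·2.1000) / (-6) = 3.0704
  v = (-7 - (1)·3.3222 - (-4)·2.1000) / (6) = -0.3204
  w = (-9 - (1)·3.3222 - (1)·-0.0611) / (-5) = 2.4522

2.4522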